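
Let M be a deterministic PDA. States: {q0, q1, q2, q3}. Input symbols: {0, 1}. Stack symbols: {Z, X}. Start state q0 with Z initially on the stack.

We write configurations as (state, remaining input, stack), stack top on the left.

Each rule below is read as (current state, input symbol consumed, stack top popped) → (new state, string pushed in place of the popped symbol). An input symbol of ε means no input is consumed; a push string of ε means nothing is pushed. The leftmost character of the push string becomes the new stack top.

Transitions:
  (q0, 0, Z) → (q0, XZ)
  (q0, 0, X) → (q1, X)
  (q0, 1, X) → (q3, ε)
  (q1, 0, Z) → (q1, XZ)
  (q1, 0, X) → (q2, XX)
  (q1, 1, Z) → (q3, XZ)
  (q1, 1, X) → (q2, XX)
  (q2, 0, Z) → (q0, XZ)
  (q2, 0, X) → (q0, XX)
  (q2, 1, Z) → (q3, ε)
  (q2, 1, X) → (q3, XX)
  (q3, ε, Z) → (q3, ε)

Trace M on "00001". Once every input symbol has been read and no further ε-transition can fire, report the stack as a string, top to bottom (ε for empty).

(q0, 00001, Z)
  read 0, top Z: go to q0, push XZ → (q0, 0001, XZ)
  read 0, top X: go to q1, push X → (q1, 001, XZ)
  read 0, top X: go to q2, push XX → (q2, 01, XXZ)
  read 0, top X: go to q0, push XX → (q0, 1, XXXZ)
  read 1, top X: go to q3, push ε → (q3, ε, XXZ)
All input consumed in state q3 with stack XXZ.

XXZ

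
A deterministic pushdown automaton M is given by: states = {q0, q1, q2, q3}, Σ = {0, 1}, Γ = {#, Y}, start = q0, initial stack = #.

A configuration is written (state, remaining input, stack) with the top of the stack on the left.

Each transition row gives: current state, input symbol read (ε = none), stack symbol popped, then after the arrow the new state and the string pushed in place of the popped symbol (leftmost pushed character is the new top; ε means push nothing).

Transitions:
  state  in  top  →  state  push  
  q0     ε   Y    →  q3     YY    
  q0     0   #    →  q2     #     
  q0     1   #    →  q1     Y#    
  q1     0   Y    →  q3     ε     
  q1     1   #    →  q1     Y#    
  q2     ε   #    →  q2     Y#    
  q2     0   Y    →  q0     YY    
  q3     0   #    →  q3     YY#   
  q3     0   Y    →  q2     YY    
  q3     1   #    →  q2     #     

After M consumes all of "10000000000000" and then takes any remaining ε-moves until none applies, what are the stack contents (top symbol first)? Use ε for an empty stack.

YYYYYYYYYYYYYYYYYY#

(q0, 10000000000000, #)
  read 1, top #: go to q1, push Y# → (q1, 0000000000000, Y#)
  read 0, top Y: go to q3, push ε → (q3, 000000000000, #)
  read 0, top #: go to q3, push YY# → (q3, 00000000000, YY#)
  read 0, top Y: go to q2, push YY → (q2, 0000000000, YYY#)
  read 0, top Y: go to q0, push YY → (q0, 000000000, YYYY#)
  ε-move, top Y: go to q3, push YY → (q3, 000000000, YYYYY#)
  read 0, top Y: go to q2, push YY → (q2, 00000000, YYYYYY#)
  read 0, top Y: go to q0, push YY → (q0, 0000000, YYYYYYY#)
  ε-move, top Y: go to q3, push YY → (q3, 0000000, YYYYYYYY#)
  read 0, top Y: go to q2, push YY → (q2, 000000, YYYYYYYYY#)
  read 0, top Y: go to q0, push YY → (q0, 00000, YYYYYYYYYY#)
  ε-move, top Y: go to q3, push YY → (q3, 00000, YYYYYYYYYYY#)
  read 0, top Y: go to q2, push YY → (q2, 0000, YYYYYYYYYYYY#)
  read 0, top Y: go to q0, push YY → (q0, 000, YYYYYYYYYYYYY#)
  ε-move, top Y: go to q3, push YY → (q3, 000, YYYYYYYYYYYYYY#)
  read 0, top Y: go to q2, push YY → (q2, 00, YYYYYYYYYYYYYYY#)
  read 0, top Y: go to q0, push YY → (q0, 0, YYYYYYYYYYYYYYYY#)
  ε-move, top Y: go to q3, push YY → (q3, 0, YYYYYYYYYYYYYYYYY#)
  read 0, top Y: go to q2, push YY → (q2, ε, YYYYYYYYYYYYYYYYYY#)
All input consumed in state q2 with stack YYYYYYYYYYYYYYYYYY#.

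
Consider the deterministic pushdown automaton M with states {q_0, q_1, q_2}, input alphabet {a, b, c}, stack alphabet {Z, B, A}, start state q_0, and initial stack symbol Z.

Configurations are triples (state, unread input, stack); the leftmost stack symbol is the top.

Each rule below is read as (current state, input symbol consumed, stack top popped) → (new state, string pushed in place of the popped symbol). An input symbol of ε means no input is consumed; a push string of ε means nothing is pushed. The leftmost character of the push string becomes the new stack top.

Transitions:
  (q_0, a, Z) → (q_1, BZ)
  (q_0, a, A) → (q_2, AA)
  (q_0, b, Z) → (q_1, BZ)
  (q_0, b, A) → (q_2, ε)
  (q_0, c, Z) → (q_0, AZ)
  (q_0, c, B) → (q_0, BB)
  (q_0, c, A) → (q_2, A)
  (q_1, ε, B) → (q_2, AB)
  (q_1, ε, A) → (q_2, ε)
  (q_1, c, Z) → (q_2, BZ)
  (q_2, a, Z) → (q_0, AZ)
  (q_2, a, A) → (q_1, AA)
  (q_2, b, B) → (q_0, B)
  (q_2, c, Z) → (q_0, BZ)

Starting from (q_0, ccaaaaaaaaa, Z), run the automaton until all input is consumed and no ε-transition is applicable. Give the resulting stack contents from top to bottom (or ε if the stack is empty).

AZ

(q_0, ccaaaaaaaaa, Z)
  read c, top Z: go to q_0, push AZ → (q_0, caaaaaaaaa, AZ)
  read c, top A: go to q_2, push A → (q_2, aaaaaaaaa, AZ)
  read a, top A: go to q_1, push AA → (q_1, aaaaaaaa, AAZ)
  ε-move, top A: go to q_2, push ε → (q_2, aaaaaaaa, AZ)
  read a, top A: go to q_1, push AA → (q_1, aaaaaaa, AAZ)
  ε-move, top A: go to q_2, push ε → (q_2, aaaaaaa, AZ)
  read a, top A: go to q_1, push AA → (q_1, aaaaaa, AAZ)
  ε-move, top A: go to q_2, push ε → (q_2, aaaaaa, AZ)
  read a, top A: go to q_1, push AA → (q_1, aaaaa, AAZ)
  ε-move, top A: go to q_2, push ε → (q_2, aaaaa, AZ)
  read a, top A: go to q_1, push AA → (q_1, aaaa, AAZ)
  ε-move, top A: go to q_2, push ε → (q_2, aaaa, AZ)
  read a, top A: go to q_1, push AA → (q_1, aaa, AAZ)
  ε-move, top A: go to q_2, push ε → (q_2, aaa, AZ)
  read a, top A: go to q_1, push AA → (q_1, aa, AAZ)
  ε-move, top A: go to q_2, push ε → (q_2, aa, AZ)
  read a, top A: go to q_1, push AA → (q_1, a, AAZ)
  ε-move, top A: go to q_2, push ε → (q_2, a, AZ)
  read a, top A: go to q_1, push AA → (q_1, ε, AAZ)
  ε-move, top A: go to q_2, push ε → (q_2, ε, AZ)
All input consumed in state q_2 with stack AZ.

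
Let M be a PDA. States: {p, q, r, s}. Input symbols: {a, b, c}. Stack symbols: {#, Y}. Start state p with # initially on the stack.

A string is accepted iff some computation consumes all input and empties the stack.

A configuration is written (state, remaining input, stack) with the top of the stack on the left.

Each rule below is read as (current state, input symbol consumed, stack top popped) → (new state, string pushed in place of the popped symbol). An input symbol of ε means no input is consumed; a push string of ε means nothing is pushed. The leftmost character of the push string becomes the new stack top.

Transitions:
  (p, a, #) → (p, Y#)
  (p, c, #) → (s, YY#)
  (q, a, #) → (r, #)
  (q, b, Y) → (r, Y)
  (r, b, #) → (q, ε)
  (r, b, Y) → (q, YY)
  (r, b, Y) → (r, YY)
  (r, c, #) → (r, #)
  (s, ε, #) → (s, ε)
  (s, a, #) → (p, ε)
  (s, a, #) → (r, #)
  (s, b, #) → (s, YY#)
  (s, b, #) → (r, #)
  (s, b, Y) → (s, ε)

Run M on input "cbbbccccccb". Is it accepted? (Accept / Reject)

One accepting computation: (p, cbbbccccccb, #) ⊢ (s, bbbccccccb, YY#) ⊢ (s, bbccccccb, Y#) ⊢ (s, bccccccb, #) ⊢ (r, ccccccb, #) ⊢ (r, cccccb, #) ⊢ (r, ccccb, #) ⊢ (r, cccb, #) ⊢ (r, ccb, #) ⊢ (r, cb, #) ⊢ (r, b, #) ⊢ (q, ε, ε)
All input consumed and the stack is empty.

Accept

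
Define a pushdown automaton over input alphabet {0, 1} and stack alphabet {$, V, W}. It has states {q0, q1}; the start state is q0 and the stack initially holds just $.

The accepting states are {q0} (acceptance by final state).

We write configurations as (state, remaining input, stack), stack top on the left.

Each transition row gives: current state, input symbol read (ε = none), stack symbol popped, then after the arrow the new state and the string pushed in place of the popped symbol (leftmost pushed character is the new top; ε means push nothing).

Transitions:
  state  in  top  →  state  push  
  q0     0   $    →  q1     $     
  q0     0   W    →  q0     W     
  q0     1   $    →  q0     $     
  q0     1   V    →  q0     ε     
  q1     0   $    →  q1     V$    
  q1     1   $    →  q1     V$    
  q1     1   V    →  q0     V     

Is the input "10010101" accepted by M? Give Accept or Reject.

No computation consumes all input and reaches a final state.

Reject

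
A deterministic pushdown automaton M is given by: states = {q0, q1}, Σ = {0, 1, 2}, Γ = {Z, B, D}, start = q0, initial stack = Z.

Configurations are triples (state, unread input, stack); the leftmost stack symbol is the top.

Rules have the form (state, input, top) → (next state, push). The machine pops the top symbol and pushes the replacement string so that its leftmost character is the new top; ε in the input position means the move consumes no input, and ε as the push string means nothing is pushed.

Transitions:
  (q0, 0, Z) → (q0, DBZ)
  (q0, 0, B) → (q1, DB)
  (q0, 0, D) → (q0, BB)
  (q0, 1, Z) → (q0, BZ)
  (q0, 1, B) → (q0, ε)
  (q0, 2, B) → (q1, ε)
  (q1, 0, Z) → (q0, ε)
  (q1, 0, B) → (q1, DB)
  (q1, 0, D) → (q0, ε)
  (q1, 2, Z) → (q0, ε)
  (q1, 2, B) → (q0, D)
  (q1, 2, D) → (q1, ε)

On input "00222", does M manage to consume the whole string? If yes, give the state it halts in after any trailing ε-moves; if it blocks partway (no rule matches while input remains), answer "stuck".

(q0, 00222, Z) ⊢ (q0, 0222, DBZ) ⊢ (q0, 222, BBBZ) ⊢ (q1, 22, BBZ) ⊢ (q0, 2, DBZ)
No transition for (q0, 2, top D); M blocks with input 2 remaining.

stuck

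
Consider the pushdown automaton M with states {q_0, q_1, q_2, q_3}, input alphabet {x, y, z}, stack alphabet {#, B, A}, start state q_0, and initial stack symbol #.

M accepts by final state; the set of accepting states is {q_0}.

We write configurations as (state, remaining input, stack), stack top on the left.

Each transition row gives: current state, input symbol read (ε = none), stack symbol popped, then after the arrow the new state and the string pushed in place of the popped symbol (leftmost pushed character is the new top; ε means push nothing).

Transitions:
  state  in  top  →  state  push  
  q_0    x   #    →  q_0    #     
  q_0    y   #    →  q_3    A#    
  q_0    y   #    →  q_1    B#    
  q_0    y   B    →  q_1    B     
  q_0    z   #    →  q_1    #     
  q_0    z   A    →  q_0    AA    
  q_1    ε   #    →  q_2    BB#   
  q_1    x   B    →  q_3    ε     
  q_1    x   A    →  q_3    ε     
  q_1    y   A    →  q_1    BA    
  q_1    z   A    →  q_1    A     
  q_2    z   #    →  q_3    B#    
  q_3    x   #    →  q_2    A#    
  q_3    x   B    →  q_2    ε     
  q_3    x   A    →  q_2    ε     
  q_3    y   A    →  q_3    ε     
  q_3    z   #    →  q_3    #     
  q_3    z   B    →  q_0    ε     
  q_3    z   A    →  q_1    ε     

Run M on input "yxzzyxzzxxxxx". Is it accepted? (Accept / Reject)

One accepting computation: (q_0, yxzzyxzzxxxxx, #) ⊢ (q_3, xzzyxzzxxxxx, A#) ⊢ (q_2, zzyxzzxxxxx, #) ⊢ (q_3, zyxzzxxxxx, B#) ⊢ (q_0, yxzzxxxxx, #) ⊢ (q_3, xzzxxxxx, A#) ⊢ (q_2, zzxxxxx, #) ⊢ (q_3, zxxxxx, B#) ⊢ (q_0, xxxxx, #) ⊢ (q_0, xxxx, #) ⊢ (q_0, xxx, #) ⊢ (q_0, xx, #) ⊢ (q_0, x, #) ⊢ (q_0, ε, #)
All input consumed and state q_0 ∈ F.

Accept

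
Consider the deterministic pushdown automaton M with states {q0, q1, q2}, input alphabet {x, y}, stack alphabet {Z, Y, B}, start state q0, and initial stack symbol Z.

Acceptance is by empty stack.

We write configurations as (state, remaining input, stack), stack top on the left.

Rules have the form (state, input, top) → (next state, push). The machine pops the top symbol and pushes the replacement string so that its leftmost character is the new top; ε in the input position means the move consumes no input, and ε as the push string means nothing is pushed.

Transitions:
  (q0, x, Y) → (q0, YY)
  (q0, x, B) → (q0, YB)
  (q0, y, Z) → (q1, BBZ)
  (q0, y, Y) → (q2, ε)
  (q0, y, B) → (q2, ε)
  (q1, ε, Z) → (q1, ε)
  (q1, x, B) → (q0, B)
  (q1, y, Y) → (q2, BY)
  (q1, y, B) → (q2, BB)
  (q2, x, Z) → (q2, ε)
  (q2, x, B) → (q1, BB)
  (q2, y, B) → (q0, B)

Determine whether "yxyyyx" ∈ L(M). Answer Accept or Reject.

Accept

(q0, yxyyyx, Z)
  read y, top Z: go to q1, push BBZ → (q1, xyyyx, BBZ)
  read x, top B: go to q0, push B → (q0, yyyx, BBZ)
  read y, top B: go to q2, push ε → (q2, yyx, BZ)
  read y, top B: go to q0, push B → (q0, yx, BZ)
  read y, top B: go to q2, push ε → (q2, x, Z)
  read x, top Z: go to q2, push ε → (q2, ε, ε)
All input consumed and the stack is empty.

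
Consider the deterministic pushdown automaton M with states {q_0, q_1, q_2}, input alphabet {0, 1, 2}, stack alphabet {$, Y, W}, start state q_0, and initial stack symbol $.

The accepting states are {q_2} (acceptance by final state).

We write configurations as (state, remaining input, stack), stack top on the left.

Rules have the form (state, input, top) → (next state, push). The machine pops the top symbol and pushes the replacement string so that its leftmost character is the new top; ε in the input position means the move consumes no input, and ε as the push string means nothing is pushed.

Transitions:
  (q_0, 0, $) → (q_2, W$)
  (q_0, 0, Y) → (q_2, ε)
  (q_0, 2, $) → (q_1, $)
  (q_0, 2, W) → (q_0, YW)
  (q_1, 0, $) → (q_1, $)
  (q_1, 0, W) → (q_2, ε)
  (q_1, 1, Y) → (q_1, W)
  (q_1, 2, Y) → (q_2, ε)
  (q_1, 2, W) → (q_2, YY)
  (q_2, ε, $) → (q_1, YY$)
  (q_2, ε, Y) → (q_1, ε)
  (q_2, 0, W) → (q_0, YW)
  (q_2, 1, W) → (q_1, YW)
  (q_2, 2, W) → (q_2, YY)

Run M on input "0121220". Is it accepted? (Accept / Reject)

(q_0, 0121220, $) ⊢ (q_2, 121220, W$) ⊢ (q_1, 21220, YW$) ⊢ (q_2, 1220, W$) ⊢ (q_1, 220, YW$) ⊢ (q_2, 20, W$) ⊢ (q_2, 0, YY$) ⊢ (q_1, 0, Y$)
No transition applies at (q_1, 0, Y$); input not fully consumed.

Reject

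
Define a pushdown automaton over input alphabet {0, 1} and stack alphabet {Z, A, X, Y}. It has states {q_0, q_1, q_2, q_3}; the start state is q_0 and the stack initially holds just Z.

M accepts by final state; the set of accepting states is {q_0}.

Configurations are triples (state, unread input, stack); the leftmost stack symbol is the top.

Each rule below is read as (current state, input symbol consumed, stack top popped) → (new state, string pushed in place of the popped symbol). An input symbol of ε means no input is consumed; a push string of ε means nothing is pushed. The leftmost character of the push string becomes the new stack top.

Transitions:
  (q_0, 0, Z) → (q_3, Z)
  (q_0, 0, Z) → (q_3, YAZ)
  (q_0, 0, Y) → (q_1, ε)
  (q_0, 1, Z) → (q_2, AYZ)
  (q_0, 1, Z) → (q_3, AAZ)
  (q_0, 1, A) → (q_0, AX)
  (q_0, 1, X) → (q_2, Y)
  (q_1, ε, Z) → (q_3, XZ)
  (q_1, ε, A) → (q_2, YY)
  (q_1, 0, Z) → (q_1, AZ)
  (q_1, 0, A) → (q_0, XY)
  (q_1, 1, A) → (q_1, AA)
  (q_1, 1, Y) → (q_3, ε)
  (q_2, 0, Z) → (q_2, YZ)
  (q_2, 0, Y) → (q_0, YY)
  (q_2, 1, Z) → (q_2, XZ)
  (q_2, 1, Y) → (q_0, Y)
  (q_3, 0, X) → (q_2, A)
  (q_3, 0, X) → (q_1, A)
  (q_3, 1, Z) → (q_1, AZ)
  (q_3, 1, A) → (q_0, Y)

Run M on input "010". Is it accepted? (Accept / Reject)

Accept

One accepting computation: (q_0, 010, Z) ⊢ (q_3, 10, Z) ⊢ (q_1, 0, AZ) ⊢ (q_0, ε, XYZ)
All input consumed and state q_0 ∈ F.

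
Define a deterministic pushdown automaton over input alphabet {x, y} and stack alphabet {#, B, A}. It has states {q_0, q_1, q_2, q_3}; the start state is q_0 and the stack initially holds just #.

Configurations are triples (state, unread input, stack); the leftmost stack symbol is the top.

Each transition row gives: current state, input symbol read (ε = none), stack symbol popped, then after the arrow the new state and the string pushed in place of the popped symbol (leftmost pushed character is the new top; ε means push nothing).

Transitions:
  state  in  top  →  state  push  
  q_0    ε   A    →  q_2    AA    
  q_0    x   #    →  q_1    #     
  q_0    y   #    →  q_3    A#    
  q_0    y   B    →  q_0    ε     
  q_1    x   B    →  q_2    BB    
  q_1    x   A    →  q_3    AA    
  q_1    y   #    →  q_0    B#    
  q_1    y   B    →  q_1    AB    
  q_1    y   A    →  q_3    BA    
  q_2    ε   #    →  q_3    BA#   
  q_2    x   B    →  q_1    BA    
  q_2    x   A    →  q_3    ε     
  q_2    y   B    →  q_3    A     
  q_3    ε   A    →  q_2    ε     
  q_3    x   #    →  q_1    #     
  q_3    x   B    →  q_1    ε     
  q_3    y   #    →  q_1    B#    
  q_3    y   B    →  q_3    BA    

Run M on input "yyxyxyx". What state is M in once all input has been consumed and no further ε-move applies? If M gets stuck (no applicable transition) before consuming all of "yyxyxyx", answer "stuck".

q_1

(q_0, yyxyxyx, #) ⊢ (q_3, yxyxyx, A#) ⊢ (q_2, yxyxyx, #) ⊢ (q_3, yxyxyx, BA#) ⊢ (q_3, xyxyx, BAA#) ⊢ (q_1, yxyx, AA#) ⊢ (q_3, xyx, BAA#) ⊢ (q_1, yx, AA#) ⊢ (q_3, x, BAA#) ⊢ (q_1, ε, AA#)
All input consumed; M is in state q_1.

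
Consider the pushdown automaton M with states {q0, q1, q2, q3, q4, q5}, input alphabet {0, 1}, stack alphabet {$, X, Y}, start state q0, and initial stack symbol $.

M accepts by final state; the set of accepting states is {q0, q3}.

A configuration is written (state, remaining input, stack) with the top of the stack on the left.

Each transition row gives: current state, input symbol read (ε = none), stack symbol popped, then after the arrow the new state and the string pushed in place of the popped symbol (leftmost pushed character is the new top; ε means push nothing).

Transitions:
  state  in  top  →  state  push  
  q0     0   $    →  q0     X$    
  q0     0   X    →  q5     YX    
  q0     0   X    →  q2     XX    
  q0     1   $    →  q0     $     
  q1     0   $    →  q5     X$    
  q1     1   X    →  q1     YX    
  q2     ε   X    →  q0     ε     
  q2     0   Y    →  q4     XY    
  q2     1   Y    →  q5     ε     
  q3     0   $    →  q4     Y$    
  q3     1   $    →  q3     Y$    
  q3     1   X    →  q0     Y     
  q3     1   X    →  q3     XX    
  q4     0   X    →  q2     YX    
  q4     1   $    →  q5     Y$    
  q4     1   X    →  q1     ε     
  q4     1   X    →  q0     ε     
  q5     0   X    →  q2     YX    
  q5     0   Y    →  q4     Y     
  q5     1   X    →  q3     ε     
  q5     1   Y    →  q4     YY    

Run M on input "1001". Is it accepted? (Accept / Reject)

No computation consumes all input and reaches a final state.

Reject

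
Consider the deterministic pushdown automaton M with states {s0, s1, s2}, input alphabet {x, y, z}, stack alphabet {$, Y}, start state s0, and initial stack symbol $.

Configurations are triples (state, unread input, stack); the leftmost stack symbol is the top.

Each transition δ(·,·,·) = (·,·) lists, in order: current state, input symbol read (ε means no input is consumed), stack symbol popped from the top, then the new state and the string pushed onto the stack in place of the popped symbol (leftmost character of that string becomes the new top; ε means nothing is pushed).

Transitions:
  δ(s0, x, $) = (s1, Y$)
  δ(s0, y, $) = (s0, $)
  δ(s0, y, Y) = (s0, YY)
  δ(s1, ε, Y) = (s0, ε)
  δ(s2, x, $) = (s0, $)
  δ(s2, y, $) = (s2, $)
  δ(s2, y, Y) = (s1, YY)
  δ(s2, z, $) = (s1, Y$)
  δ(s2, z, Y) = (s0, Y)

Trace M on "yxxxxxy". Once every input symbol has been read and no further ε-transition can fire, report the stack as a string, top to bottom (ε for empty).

$

(s0, yxxxxxy, $)
  read y, top $: go to s0, push $ → (s0, xxxxxy, $)
  read x, top $: go to s1, push Y$ → (s1, xxxxy, Y$)
  ε-move, top Y: go to s0, push ε → (s0, xxxxy, $)
  read x, top $: go to s1, push Y$ → (s1, xxxy, Y$)
  ε-move, top Y: go to s0, push ε → (s0, xxxy, $)
  read x, top $: go to s1, push Y$ → (s1, xxy, Y$)
  ε-move, top Y: go to s0, push ε → (s0, xxy, $)
  read x, top $: go to s1, push Y$ → (s1, xy, Y$)
  ε-move, top Y: go to s0, push ε → (s0, xy, $)
  read x, top $: go to s1, push Y$ → (s1, y, Y$)
  ε-move, top Y: go to s0, push ε → (s0, y, $)
  read y, top $: go to s0, push $ → (s0, ε, $)
All input consumed in state s0 with stack $.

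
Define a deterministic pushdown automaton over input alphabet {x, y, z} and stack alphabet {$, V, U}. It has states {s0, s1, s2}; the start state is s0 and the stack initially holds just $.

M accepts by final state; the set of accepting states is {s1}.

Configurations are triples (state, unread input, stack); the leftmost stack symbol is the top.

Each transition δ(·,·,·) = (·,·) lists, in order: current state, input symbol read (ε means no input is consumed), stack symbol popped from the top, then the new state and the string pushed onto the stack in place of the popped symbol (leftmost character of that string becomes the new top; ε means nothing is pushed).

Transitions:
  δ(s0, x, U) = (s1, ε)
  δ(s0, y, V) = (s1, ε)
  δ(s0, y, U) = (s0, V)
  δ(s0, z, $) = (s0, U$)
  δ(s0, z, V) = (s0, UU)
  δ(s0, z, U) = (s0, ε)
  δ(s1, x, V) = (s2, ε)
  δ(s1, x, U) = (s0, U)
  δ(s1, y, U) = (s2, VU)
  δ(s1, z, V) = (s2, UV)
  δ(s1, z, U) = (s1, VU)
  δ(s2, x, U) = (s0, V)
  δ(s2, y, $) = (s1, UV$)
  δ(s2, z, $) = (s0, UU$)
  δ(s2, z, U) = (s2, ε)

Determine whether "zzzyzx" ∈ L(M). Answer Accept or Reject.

Accept

(s0, zzzyzx, $)
  read z, top $: go to s0, push U$ → (s0, zzyzx, U$)
  read z, top U: go to s0, push ε → (s0, zyzx, $)
  read z, top $: go to s0, push U$ → (s0, yzx, U$)
  read y, top U: go to s0, push V → (s0, zx, V$)
  read z, top V: go to s0, push UU → (s0, x, UU$)
  read x, top U: go to s1, push ε → (s1, ε, U$)
All input consumed; state s1 ∈ F.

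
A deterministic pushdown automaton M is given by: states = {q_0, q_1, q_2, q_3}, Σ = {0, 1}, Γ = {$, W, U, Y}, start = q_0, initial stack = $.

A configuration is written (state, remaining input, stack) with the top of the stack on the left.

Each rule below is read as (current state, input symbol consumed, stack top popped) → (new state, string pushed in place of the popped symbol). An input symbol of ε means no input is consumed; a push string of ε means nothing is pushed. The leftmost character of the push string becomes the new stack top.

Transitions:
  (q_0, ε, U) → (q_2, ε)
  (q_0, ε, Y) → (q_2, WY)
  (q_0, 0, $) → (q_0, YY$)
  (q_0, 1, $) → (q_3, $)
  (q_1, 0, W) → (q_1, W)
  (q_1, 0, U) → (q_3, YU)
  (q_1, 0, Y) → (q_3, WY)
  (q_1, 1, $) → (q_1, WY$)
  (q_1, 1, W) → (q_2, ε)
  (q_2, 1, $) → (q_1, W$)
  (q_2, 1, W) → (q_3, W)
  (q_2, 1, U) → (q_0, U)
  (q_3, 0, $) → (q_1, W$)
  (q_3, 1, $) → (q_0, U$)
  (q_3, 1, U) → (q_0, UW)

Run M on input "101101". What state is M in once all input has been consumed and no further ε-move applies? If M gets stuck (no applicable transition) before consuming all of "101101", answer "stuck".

(q_0, 101101, $)
  read 1, top $: go to q_3, push $ → (q_3, 01101, $)
  read 0, top $: go to q_1, push W$ → (q_1, 1101, W$)
  read 1, top W: go to q_2, push ε → (q_2, 101, $)
  read 1, top $: go to q_1, push W$ → (q_1, 01, W$)
  read 0, top W: go to q_1, push W → (q_1, 1, W$)
  read 1, top W: go to q_2, push ε → (q_2, ε, $)
All input consumed; M is in state q_2.

q_2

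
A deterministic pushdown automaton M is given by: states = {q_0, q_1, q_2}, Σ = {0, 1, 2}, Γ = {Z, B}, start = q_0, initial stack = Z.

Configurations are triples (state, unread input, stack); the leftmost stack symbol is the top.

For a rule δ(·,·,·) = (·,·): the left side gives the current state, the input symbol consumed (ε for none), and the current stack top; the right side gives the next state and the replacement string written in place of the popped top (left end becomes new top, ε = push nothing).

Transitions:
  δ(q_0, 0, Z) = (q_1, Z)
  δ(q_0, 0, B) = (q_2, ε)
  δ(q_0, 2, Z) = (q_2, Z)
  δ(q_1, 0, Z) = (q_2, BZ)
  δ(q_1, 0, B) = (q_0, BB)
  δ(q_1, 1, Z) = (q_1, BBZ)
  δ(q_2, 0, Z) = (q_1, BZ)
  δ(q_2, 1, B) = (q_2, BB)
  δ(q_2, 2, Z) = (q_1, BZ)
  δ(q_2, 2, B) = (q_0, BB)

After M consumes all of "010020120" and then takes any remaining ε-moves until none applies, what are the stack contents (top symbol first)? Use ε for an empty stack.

BBBZ

(q_0, 010020120, Z)
  read 0, top Z: go to q_1, push Z → (q_1, 10020120, Z)
  read 1, top Z: go to q_1, push BBZ → (q_1, 0020120, BBZ)
  read 0, top B: go to q_0, push BB → (q_0, 020120, BBBZ)
  read 0, top B: go to q_2, push ε → (q_2, 20120, BBZ)
  read 2, top B: go to q_0, push BB → (q_0, 0120, BBBZ)
  read 0, top B: go to q_2, push ε → (q_2, 120, BBZ)
  read 1, top B: go to q_2, push BB → (q_2, 20, BBBZ)
  read 2, top B: go to q_0, push BB → (q_0, 0, BBBBZ)
  read 0, top B: go to q_2, push ε → (q_2, ε, BBBZ)
All input consumed in state q_2 with stack BBBZ.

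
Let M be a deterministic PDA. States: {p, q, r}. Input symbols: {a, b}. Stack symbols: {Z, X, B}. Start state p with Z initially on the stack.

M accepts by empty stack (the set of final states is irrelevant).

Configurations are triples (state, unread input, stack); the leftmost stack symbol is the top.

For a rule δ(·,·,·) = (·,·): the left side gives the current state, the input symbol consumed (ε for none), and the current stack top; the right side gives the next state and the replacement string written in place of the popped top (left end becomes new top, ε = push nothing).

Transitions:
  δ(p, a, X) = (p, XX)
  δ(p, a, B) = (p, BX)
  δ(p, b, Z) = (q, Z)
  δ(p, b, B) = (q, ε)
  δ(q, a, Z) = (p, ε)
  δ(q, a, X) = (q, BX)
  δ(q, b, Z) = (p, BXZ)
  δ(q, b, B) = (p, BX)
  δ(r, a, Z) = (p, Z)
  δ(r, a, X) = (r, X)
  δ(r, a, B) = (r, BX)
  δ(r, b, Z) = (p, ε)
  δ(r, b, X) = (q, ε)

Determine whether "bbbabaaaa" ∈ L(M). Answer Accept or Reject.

Reject

(p, bbbabaaaa, Z)
  read b, top Z: go to q, push Z → (q, bbabaaaa, Z)
  read b, top Z: go to p, push BXZ → (p, babaaaa, BXZ)
  read b, top B: go to q, push ε → (q, abaaaa, XZ)
  read a, top X: go to q, push BX → (q, baaaa, BXZ)
  read b, top B: go to p, push BX → (p, aaaa, BXXZ)
  read a, top B: go to p, push BX → (p, aaa, BXXXZ)
  read a, top B: go to p, push BX → (p, aa, BXXXXZ)
  read a, top B: go to p, push BX → (p, a, BXXXXXZ)
  read a, top B: go to p, push BX → (p, ε, BXXXXXXZ)
All input consumed; stack is BXXXXXXZ, not empty, and no further ε-move applies.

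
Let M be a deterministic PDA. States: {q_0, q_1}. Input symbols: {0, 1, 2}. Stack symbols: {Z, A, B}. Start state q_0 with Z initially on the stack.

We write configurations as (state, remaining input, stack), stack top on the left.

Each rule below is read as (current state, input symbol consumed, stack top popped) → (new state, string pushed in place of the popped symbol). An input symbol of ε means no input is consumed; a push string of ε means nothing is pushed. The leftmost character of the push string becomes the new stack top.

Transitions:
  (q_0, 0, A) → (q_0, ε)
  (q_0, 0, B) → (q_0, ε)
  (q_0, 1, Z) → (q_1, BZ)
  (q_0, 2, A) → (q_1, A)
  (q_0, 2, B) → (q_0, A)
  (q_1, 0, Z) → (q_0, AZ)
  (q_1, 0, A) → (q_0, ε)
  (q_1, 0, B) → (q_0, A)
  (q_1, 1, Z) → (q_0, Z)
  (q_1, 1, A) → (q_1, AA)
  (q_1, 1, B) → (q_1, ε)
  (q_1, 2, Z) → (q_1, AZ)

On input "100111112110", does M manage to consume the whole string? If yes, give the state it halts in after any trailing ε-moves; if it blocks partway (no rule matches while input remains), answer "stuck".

(q_0, 100111112110, Z)
  read 1, top Z: go to q_1, push BZ → (q_1, 00111112110, BZ)
  read 0, top B: go to q_0, push A → (q_0, 0111112110, AZ)
  read 0, top A: go to q_0, push ε → (q_0, 111112110, Z)
  read 1, top Z: go to q_1, push BZ → (q_1, 11112110, BZ)
  read 1, top B: go to q_1, push ε → (q_1, 1112110, Z)
  read 1, top Z: go to q_0, push Z → (q_0, 112110, Z)
  read 1, top Z: go to q_1, push BZ → (q_1, 12110, BZ)
  read 1, top B: go to q_1, push ε → (q_1, 2110, Z)
  read 2, top Z: go to q_1, push AZ → (q_1, 110, AZ)
  read 1, top A: go to q_1, push AA → (q_1, 10, AAZ)
  read 1, top A: go to q_1, push AA → (q_1, 0, AAAZ)
  read 0, top A: go to q_0, push ε → (q_0, ε, AAZ)
All input consumed; M is in state q_0.

q_0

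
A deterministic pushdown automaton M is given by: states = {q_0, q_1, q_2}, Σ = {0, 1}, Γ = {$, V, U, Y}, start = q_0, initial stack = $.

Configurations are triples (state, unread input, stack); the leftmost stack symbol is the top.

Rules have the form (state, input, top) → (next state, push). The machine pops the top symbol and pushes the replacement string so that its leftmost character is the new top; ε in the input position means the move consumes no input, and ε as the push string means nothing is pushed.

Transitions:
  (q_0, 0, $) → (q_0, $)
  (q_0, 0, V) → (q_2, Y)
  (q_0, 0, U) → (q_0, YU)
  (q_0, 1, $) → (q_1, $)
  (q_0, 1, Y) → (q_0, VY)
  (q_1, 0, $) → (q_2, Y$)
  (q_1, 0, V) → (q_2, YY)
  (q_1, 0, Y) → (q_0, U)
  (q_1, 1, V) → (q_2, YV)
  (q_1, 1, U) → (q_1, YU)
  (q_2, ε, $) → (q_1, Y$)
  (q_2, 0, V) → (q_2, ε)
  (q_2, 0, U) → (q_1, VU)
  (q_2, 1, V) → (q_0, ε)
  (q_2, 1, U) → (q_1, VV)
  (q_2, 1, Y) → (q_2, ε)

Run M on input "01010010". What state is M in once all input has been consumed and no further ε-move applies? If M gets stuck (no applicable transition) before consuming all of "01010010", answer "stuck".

(q_0, 01010010, $)
  read 0, top $: go to q_0, push $ → (q_0, 1010010, $)
  read 1, top $: go to q_1, push $ → (q_1, 010010, $)
  read 0, top $: go to q_2, push Y$ → (q_2, 10010, Y$)
  read 1, top Y: go to q_2, push ε → (q_2, 0010, $)
  ε-move, top $: go to q_1, push Y$ → (q_1, 0010, Y$)
  read 0, top Y: go to q_0, push U → (q_0, 010, U$)
  read 0, top U: go to q_0, push YU → (q_0, 10, YU$)
  read 1, top Y: go to q_0, push VY → (q_0, 0, VYU$)
  read 0, top V: go to q_2, push Y → (q_2, ε, YYU$)
All input consumed; M is in state q_2.

q_2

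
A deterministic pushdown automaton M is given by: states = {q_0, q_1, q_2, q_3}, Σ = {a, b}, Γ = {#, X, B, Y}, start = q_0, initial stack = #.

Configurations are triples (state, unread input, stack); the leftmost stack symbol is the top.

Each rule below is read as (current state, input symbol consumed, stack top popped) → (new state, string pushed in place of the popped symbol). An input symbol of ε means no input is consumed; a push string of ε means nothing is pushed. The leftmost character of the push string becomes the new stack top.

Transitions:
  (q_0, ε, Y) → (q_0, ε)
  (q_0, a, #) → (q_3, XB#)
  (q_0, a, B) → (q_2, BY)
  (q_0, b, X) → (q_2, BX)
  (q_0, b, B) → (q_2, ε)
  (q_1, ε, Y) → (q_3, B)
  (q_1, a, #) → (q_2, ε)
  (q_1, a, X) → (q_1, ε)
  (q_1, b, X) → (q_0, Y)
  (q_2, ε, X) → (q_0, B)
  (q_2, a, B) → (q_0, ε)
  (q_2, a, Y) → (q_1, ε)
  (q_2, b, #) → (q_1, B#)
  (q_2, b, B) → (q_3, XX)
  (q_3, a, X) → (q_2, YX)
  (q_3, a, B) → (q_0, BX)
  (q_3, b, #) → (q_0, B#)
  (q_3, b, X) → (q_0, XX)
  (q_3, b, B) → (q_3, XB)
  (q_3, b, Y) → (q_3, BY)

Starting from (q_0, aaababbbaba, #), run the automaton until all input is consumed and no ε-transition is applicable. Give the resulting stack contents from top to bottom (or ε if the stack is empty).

(q_0, aaababbbaba, #) ⊢ (q_3, aababbbaba, XB#) ⊢ (q_2, ababbbaba, YXB#) ⊢ (q_1, babbbaba, XB#) ⊢ (q_0, abbbaba, YB#) ⊢ (q_0, abbbaba, B#) ⊢ (q_2, bbbaba, BY#) ⊢ (q_3, bbaba, XXY#) ⊢ (q_0, baba, XXXY#) ⊢ (q_2, aba, BXXXY#) ⊢ (q_0, ba, XXXY#) ⊢ (q_2, a, BXXXY#) ⊢ (q_0, ε, XXXY#)
All input consumed in state q_0 with stack XXXY#.

XXXY#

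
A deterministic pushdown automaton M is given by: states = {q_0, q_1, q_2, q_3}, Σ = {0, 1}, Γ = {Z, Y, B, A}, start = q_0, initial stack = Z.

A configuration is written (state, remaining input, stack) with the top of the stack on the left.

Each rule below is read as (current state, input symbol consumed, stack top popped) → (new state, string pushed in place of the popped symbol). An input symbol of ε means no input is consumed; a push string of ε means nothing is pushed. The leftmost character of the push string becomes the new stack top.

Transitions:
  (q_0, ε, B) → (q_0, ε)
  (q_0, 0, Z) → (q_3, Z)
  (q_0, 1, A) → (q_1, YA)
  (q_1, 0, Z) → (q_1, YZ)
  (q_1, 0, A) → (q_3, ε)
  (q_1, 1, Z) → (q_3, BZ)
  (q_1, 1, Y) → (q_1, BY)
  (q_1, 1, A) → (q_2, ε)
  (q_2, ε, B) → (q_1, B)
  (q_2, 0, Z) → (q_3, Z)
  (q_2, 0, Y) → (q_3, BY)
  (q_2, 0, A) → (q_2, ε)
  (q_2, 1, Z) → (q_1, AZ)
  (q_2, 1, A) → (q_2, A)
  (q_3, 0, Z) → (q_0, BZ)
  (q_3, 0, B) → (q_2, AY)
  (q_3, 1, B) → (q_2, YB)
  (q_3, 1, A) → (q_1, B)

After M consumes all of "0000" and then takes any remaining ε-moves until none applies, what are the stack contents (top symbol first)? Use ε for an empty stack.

Z

(q_0, 0000, Z) ⊢ (q_3, 000, Z) ⊢ (q_0, 00, BZ) ⊢ (q_0, 00, Z) ⊢ (q_3, 0, Z) ⊢ (q_0, ε, BZ) ⊢ (q_0, ε, Z)
All input consumed in state q_0 with stack Z.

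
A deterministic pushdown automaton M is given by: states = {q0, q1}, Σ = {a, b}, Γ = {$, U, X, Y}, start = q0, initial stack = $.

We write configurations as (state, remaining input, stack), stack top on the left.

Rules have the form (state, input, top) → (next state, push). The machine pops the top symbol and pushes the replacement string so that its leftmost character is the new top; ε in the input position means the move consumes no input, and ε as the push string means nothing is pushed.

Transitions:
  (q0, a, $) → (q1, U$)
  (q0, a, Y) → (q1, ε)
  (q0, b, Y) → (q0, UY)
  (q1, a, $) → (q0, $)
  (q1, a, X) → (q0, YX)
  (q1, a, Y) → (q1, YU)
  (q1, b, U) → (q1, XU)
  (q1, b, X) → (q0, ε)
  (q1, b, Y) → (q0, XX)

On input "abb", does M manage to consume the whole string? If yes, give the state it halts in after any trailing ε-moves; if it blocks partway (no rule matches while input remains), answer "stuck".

q0

(q0, abb, $) ⊢ (q1, bb, U$) ⊢ (q1, b, XU$) ⊢ (q0, ε, U$)
All input consumed; M is in state q0.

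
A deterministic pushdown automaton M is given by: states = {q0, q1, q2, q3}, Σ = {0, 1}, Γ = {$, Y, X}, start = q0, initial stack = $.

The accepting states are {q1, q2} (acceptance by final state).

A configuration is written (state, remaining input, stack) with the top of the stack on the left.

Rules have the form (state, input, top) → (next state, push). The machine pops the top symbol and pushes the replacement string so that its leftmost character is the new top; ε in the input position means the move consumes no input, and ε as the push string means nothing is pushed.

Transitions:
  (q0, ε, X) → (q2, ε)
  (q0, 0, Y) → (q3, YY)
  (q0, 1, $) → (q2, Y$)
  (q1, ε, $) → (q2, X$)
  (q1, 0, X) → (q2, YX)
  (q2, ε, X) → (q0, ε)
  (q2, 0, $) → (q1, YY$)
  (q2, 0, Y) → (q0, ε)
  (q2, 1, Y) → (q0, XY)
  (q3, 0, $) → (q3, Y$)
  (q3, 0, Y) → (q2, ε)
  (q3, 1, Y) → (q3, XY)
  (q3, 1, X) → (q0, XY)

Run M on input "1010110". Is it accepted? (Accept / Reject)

(q0, 1010110, $)
  read 1, top $: go to q2, push Y$ → (q2, 010110, Y$)
  read 0, top Y: go to q0, push ε → (q0, 10110, $)
  read 1, top $: go to q2, push Y$ → (q2, 0110, Y$)
  read 0, top Y: go to q0, push ε → (q0, 110, $)
  read 1, top $: go to q2, push Y$ → (q2, 10, Y$)
  read 1, top Y: go to q0, push XY → (q0, 0, XY$)
  ε-move, top X: go to q2, push ε → (q2, 0, Y$)
  read 0, top Y: go to q0, push ε → (q0, ε, $)
All input consumed; state q0 ∉ F and no further ε-move applies.

Reject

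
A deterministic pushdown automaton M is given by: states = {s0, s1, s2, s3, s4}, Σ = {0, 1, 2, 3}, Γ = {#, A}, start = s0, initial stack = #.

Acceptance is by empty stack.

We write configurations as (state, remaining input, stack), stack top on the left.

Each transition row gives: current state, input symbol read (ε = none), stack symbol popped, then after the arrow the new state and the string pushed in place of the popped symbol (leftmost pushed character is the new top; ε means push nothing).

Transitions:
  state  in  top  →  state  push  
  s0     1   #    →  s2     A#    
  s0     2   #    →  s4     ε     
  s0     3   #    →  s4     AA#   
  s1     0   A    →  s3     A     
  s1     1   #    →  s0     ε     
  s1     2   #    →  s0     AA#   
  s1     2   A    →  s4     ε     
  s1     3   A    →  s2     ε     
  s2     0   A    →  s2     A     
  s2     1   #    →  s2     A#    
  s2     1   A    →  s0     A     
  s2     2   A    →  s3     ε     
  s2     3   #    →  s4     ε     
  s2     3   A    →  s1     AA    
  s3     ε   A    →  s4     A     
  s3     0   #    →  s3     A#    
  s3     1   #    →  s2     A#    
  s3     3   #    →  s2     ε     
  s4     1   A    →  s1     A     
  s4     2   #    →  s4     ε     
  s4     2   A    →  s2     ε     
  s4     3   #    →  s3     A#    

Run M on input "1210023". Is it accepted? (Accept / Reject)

(s0, 1210023, #)
  read 1, top #: go to s2, push A# → (s2, 210023, A#)
  read 2, top A: go to s3, push ε → (s3, 10023, #)
  read 1, top #: go to s2, push A# → (s2, 0023, A#)
  read 0, top A: go to s2, push A → (s2, 023, A#)
  read 0, top A: go to s2, push A → (s2, 23, A#)
  read 2, top A: go to s3, push ε → (s3, 3, #)
  read 3, top #: go to s2, push ε → (s2, ε, ε)
All input consumed and the stack is empty.

Accept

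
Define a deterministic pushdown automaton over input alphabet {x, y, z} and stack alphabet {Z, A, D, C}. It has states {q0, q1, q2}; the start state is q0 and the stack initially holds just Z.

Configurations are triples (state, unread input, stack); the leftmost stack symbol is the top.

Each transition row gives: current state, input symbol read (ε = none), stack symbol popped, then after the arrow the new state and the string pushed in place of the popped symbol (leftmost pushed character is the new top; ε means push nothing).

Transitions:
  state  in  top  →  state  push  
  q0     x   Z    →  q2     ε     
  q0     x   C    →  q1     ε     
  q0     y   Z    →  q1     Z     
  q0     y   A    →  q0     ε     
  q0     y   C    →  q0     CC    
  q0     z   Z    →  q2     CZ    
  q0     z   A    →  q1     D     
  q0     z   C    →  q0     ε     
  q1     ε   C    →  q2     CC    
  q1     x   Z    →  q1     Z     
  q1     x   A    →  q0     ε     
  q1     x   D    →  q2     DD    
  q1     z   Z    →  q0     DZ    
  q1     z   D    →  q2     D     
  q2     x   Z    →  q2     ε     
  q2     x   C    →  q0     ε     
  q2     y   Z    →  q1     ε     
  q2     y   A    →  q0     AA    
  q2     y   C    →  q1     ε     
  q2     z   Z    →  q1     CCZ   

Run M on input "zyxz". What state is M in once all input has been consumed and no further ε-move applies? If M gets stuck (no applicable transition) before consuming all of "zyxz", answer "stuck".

q0

(q0, zyxz, Z)
  read z, top Z: go to q2, push CZ → (q2, yxz, CZ)
  read y, top C: go to q1, push ε → (q1, xz, Z)
  read x, top Z: go to q1, push Z → (q1, z, Z)
  read z, top Z: go to q0, push DZ → (q0, ε, DZ)
All input consumed; M is in state q0.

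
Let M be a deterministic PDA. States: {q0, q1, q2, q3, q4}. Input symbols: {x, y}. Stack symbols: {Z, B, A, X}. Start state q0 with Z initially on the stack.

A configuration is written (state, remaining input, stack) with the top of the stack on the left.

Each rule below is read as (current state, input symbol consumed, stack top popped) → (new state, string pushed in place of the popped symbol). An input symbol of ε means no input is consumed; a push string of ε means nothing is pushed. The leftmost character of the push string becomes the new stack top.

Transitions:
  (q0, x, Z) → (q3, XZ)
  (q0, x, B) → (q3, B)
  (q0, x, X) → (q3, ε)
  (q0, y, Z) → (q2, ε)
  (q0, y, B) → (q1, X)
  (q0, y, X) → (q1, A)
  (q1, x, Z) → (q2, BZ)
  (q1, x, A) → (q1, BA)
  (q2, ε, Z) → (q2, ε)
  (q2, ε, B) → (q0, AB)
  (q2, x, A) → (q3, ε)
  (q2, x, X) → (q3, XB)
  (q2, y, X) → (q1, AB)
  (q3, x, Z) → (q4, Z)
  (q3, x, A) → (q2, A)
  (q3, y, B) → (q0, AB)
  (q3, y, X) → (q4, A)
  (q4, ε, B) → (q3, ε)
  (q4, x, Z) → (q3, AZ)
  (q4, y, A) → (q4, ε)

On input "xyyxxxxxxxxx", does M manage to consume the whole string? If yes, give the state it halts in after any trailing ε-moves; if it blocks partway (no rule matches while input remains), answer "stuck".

(q0, xyyxxxxxxxxx, Z) ⊢ (q3, yyxxxxxxxxx, XZ) ⊢ (q4, yxxxxxxxxx, AZ) ⊢ (q4, xxxxxxxxx, Z) ⊢ (q3, xxxxxxxx, AZ) ⊢ (q2, xxxxxxx, AZ) ⊢ (q3, xxxxxx, Z) ⊢ (q4, xxxxx, Z) ⊢ (q3, xxxx, AZ) ⊢ (q2, xxx, AZ) ⊢ (q3, xx, Z) ⊢ (q4, x, Z) ⊢ (q3, ε, AZ)
All input consumed; M is in state q3.

q3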